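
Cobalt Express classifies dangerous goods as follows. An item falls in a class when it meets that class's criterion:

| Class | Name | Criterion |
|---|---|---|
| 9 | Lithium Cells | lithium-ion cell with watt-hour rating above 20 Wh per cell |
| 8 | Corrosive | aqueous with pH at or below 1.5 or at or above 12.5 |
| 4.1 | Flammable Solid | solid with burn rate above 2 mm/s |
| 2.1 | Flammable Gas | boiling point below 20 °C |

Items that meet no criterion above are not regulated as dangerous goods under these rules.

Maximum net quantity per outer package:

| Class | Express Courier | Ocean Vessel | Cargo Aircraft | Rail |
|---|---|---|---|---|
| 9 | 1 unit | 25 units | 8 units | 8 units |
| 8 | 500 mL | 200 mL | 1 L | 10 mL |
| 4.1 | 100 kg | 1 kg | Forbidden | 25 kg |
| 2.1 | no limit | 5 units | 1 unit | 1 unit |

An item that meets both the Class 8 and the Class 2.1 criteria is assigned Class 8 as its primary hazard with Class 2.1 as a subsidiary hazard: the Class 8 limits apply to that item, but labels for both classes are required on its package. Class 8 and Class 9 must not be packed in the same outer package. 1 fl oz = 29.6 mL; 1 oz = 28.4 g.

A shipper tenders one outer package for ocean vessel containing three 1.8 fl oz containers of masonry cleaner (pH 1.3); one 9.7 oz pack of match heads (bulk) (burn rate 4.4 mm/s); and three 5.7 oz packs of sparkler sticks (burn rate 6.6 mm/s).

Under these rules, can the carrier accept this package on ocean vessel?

Yes

With pH 1.3 (≤ 1.5), the masonry cleaner falls in Class 8.
Burn rate 4.4 mm/s meets the Class 4.1 criterion (Flammable Solid), so the match heads (bulk) are Class 4.1.
With burn rate 6.6 mm/s (> 2 mm/s), the sparkler sticks fall in Class 4.1.
Class 4.1 net quantity: (one 9.7 oz pack = 275.48 g) + (three 5.7 oz packs = 485.64 g) = 761.12 g.
761.12 g is within the ocean vessel limit of 1 kg for Class 4.1.
Class 8 quantity: three 1.8 fl oz containers = 159.84 mL.
159.84 mL is within the ocean vessel limit of 200 mL for Class 8.
The segregation rule (Class 8 with Class 9) does not apply to Class 4.1 with Class 8.
Every hazard class is within its ocean vessel limit and no segregation rule is violated.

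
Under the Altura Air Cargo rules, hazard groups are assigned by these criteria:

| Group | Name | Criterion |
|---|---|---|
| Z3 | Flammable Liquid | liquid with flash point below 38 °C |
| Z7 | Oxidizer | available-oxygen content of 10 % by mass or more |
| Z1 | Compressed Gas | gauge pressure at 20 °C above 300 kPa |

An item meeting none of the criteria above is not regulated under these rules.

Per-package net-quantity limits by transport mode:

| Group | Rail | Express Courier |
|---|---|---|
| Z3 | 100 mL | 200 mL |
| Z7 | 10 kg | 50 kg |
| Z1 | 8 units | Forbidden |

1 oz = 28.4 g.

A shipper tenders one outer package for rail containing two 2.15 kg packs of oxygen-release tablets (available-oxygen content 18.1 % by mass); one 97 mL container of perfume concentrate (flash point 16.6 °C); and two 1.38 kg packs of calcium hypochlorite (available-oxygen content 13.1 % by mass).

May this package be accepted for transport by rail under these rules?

Yes

Oxygen-release tablets: available-oxygen content 18.1 % by mass ≥ 10 % by mass → Group Z7 (Oxidizer).
Flash point 16.6 °C meets the Group Z3 criterion (Flammable Liquid), so the perfume concentrate is Group Z3.
With available-oxygen content 13.1 % by mass (≥ 10 % by mass), the calcium hypochlorite falls in Group Z7.
Total Group Z7: (two 2.15 kg packs = 4.3 kg) + (two 1.38 kg packs = 2.76 kg) = 7.06 kg.
That is within the Group Z7 rail limit of 10 kg.
Group Z3 quantity: 97 mL.
97 mL ≤ 100 mL (rail limit, Group Z3) — within limit.
Every hazard group is within its rail limit and no segregation rule is violated.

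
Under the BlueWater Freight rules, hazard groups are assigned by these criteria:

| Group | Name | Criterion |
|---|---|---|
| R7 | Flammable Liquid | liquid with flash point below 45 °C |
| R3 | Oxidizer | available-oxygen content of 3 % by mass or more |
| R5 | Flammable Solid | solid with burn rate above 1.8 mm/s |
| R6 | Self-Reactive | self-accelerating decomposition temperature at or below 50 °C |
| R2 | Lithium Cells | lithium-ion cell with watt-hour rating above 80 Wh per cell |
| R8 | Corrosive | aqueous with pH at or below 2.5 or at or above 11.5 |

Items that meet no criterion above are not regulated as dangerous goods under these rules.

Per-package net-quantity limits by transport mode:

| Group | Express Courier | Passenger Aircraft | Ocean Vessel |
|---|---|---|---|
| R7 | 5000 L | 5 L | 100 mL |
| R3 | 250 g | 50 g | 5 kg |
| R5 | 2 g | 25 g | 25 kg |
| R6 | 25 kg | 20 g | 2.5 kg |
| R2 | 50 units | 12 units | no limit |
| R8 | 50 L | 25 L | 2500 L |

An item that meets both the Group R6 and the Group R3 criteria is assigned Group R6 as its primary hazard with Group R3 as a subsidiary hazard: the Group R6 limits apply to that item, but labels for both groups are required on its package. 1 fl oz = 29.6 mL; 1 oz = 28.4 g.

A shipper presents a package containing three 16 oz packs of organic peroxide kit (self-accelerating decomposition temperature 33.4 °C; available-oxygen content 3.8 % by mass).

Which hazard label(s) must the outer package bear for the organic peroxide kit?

Group R3 and R6

Self-accelerating decomposition temperature 33.4 °C meets the Group R6 criterion (Self-Reactive), so the organic peroxide kit is Group R6.
Available-oxygen content 3.8 % by mass meets the Group R3 criterion (Oxidizer), so the organic peroxide kit is Group R3.
By the precedence rule Group R6 is primary and Group R3 is subsidiary, and that rule requires both labels on the package.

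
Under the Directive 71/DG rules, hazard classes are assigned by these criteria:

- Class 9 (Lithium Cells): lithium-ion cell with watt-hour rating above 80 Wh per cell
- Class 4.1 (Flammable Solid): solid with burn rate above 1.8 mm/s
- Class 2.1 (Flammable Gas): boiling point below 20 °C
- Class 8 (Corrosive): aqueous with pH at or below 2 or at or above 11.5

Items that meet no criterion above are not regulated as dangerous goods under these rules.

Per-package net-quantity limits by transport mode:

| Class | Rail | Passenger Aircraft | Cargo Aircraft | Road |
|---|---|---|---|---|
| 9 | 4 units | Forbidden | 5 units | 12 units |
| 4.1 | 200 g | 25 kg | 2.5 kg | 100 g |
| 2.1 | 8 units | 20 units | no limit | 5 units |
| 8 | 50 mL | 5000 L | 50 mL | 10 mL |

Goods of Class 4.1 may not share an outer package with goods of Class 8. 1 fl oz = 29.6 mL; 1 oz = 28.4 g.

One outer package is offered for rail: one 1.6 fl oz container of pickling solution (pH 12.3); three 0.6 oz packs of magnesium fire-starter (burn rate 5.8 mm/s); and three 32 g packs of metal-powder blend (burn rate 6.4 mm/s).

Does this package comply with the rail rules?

The pickling solution has pH 12.3, which is ≥ 11.5, so it is Class 8 (Corrosive).
Burn rate 5.8 mm/s meets the Class 4.1 criterion (Flammable Solid), so the magnesium fire-starter is Class 4.1.
Metal-powder blend: burn rate 6.4 mm/s > 1.8 mm/s → Class 4.1 (Flammable Solid).
Total Class 4.1: (three 0.6 oz packs = 51.12 g) + (three 32 g packs = 96 g) = 147.12 g.
147.12 g is within the rail limit of 200 g for Class 4.1.
Class 8 quantity: one 1.6 fl oz container = 47.36 mL.
That is within the Class 8 rail limit of 50 mL.
Class 4.1 and Class 8 may not share an outer package.

No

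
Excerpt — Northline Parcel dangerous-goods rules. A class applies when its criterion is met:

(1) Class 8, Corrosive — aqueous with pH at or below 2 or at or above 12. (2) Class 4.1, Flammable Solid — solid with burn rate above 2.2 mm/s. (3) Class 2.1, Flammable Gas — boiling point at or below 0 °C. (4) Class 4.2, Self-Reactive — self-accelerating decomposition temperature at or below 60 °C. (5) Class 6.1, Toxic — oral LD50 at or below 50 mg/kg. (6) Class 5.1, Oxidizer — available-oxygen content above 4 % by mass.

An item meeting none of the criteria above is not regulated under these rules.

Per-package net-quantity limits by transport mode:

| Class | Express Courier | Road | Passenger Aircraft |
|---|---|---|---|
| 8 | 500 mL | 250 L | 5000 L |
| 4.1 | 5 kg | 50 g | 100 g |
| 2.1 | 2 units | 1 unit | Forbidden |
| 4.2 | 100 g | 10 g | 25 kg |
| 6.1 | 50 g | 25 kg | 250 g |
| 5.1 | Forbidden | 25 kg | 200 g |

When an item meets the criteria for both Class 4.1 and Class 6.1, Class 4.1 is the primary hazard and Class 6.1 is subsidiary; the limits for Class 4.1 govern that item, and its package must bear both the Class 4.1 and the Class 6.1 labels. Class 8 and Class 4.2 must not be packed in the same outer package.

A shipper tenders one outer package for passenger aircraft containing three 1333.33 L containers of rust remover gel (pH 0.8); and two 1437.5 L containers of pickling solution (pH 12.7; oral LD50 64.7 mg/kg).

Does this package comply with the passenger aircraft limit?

The rust remover gel has pH 0.8, which is ≤ 2, so it is Class 8 (Corrosive).
With pH 12.7 (≥ 12), the pickling solution falls in Class 8.
Class 8 net quantity: (three 1333.33 L containers = 3999.99 L) + (two 1437.5 L containers = 2875 L) = 6874.99 L.
6874.99 L exceeds the passenger aircraft limit of 5000 L for Class 8.

No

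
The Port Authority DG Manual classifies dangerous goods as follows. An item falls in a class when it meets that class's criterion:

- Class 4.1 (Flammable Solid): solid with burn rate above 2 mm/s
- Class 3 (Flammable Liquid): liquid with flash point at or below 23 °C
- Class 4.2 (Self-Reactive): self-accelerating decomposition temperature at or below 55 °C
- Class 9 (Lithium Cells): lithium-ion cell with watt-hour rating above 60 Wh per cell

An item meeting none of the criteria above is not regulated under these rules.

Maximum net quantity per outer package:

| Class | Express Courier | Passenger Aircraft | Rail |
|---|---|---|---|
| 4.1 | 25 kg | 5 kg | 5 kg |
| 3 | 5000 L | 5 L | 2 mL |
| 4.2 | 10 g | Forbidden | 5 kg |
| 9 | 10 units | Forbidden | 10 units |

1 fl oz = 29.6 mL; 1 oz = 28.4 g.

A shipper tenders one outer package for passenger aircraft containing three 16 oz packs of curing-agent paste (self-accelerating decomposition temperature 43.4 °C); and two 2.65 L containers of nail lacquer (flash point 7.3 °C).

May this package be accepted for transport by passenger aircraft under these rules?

Self-accelerating decomposition temperature 43.4 °C meets the Class 4.2 criterion (Self-Reactive), so the curing-agent paste is Class 4.2.
Nail lacquer: flash point 7.3 °C ≤ 23 °C → Class 3 (Flammable Liquid).
Class 3 quantity: two 2.65 L containers = 5.3 L.
That exceeds the Class 3 passenger aircraft limit of 5 L.
Class 4.2 quantity: three 16 oz packs = 1363.2 g.
Class 4.2 is Forbidden by passenger aircraft.

No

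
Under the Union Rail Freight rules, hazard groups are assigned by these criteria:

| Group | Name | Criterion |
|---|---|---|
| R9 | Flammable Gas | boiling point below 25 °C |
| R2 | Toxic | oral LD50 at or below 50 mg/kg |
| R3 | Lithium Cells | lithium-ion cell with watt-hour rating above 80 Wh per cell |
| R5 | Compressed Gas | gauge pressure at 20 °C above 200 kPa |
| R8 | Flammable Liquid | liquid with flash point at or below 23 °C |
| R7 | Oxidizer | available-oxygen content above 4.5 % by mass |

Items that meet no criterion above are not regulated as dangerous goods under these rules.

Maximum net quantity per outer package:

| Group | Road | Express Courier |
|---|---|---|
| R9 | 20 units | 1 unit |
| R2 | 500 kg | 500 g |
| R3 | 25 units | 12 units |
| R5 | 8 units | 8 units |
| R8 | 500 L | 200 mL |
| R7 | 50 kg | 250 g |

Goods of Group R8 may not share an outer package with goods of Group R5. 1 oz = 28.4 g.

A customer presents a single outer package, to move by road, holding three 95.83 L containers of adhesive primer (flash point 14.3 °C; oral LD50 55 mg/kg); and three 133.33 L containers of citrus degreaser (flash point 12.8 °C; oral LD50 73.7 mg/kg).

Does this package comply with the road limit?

Flash point 14.3 °C meets the Group R8 criterion (Flammable Liquid), so the adhesive primer is Group R8.
The citrus degreaser has flash point 12.8 °C, which is ≤ 23 °C, so it is Group R8 (Flammable Liquid).
Group R8 net quantity: (three 95.83 L containers = 287.49 L) + (three 133.33 L containers = 399.99 L) = 687.48 L.
That exceeds the Group R8 road limit of 500 L.

No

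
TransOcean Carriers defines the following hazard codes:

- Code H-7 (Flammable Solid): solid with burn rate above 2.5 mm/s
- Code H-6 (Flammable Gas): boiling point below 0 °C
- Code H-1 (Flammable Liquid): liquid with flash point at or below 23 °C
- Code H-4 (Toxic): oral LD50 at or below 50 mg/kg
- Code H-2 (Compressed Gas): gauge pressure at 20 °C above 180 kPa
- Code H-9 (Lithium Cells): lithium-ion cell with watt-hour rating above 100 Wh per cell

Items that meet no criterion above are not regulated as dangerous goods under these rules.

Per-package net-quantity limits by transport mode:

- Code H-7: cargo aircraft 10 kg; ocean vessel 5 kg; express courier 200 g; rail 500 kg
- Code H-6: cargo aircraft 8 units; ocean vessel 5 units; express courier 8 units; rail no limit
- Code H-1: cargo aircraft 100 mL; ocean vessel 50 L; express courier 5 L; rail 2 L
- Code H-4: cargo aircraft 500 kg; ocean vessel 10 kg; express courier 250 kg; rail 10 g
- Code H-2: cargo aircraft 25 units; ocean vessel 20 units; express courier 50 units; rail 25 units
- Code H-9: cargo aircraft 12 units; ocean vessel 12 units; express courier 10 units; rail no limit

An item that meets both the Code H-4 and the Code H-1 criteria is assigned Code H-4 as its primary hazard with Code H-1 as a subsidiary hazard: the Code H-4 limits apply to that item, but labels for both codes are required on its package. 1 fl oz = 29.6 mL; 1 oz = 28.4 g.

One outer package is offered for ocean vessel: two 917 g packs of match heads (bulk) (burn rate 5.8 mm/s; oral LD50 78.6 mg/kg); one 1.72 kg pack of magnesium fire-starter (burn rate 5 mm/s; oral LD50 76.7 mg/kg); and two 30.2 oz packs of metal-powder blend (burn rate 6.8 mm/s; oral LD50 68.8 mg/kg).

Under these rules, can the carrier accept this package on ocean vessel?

Burn rate 5.8 mm/s meets the Code H-7 criterion (Flammable Solid), so the match heads (bulk) are Code H-7.
Burn rate 5 mm/s meets the Code H-7 criterion (Flammable Solid), so the magnesium fire-starter is Code H-7.
With burn rate 6.8 mm/s (> 2.5 mm/s), the metal-powder blend falls in Code H-7.
Code H-7 net quantity: (two 917 g packs = 1.834 kg) + 1.72 kg + (two 30.2 oz packs = 1715.36 g) = 5269.36 g.
5269.36 g exceeds the ocean vessel limit of 5 kg for Code H-7.

No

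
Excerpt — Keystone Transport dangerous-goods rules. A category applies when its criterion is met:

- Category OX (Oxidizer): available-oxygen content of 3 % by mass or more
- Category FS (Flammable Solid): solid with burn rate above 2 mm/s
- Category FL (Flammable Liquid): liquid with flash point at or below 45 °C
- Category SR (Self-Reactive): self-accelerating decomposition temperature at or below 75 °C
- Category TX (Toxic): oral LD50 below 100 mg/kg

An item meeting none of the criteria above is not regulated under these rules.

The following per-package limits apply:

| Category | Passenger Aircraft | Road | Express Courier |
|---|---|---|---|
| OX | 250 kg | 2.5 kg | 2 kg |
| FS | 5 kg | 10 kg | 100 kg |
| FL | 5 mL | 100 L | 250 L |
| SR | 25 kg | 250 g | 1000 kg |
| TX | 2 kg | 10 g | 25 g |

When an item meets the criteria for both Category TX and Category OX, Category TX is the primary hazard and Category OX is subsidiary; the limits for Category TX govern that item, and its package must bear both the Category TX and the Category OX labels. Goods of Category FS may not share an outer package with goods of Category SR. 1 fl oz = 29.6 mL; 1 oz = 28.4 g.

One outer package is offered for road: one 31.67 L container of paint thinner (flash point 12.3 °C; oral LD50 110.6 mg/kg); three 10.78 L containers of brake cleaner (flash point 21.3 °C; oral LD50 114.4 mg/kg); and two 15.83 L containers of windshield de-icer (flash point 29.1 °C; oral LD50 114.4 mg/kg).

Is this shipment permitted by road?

Yes

Paint thinner: flash point 12.3 °C ≤ 45 °C → Category FL (Flammable Liquid).
Brake cleaner: flash point 21.3 °C ≤ 45 °C → Category FL (Flammable Liquid).
The windshield de-icer has flash point 29.1 °C, which is ≤ 45 °C, so it is Category FL (Flammable Liquid).
Total Category FL: 31.67 L + (three 10.78 L containers = 32.34 L) + (two 15.83 L containers = 31.66 L) = 95.67 L.
That is within the Category FL road limit of 100 L.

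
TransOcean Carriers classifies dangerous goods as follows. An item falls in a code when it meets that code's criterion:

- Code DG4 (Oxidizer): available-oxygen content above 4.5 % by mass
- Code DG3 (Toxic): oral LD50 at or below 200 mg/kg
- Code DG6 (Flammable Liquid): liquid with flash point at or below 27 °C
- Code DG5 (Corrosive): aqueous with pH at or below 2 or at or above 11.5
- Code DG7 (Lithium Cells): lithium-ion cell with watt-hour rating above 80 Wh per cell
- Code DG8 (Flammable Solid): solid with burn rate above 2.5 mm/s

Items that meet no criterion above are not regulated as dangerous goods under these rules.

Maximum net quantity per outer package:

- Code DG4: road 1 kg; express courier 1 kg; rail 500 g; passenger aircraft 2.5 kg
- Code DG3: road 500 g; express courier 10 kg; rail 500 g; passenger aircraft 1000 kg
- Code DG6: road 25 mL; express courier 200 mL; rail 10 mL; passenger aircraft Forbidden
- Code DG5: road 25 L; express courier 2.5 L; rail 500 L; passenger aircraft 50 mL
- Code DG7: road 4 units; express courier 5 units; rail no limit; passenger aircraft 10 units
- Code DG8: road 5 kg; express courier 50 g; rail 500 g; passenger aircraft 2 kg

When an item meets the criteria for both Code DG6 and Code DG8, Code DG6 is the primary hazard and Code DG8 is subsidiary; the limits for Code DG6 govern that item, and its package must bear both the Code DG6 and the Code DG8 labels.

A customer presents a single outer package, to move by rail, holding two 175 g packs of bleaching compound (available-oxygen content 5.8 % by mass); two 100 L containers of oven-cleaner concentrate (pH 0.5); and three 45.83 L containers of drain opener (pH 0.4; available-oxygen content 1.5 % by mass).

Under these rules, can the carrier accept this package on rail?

Yes

Available-oxygen content 5.8 % by mass meets the Code DG4 criterion (Oxidizer), so the bleaching compound is Code DG4.
pH 0.5 meets the Code DG5 criterion (Corrosive), so the oven-cleaner concentrate is Code DG5.
pH 0.4 meets the Code DG5 criterion (Corrosive), so the drain opener is Code DG5.
Code DG5 net quantity: (two 100 L containers = 200 L) + (three 45.83 L containers = 137.49 L) = 337.49 L.
337.49 L ≤ 500 L (rail limit, Code DG5) — within limit.
Code DG4 quantity: two 175 g packs = 350 g.
350 g ≤ 500 g (rail limit, Code DG4) — within limit.
Every hazard code is within its rail limit and no segregation rule is violated.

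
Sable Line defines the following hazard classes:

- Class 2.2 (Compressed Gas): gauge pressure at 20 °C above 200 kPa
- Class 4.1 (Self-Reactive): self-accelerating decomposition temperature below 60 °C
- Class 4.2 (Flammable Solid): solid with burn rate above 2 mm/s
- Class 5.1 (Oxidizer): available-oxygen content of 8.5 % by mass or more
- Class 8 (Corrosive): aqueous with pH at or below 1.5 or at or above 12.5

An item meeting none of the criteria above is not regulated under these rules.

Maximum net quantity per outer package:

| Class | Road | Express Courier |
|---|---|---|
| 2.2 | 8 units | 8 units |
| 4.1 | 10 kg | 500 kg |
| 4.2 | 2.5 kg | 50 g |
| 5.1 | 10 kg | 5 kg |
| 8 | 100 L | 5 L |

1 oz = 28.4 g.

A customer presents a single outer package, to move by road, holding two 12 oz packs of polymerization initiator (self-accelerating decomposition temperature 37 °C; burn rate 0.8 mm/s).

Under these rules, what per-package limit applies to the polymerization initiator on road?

10 kg

Polymerization initiator: self-accelerating decomposition temperature 37 °C < 60 °C → Class 4.1 (Self-Reactive).
The road limit for Class 4.1 is 10 kg.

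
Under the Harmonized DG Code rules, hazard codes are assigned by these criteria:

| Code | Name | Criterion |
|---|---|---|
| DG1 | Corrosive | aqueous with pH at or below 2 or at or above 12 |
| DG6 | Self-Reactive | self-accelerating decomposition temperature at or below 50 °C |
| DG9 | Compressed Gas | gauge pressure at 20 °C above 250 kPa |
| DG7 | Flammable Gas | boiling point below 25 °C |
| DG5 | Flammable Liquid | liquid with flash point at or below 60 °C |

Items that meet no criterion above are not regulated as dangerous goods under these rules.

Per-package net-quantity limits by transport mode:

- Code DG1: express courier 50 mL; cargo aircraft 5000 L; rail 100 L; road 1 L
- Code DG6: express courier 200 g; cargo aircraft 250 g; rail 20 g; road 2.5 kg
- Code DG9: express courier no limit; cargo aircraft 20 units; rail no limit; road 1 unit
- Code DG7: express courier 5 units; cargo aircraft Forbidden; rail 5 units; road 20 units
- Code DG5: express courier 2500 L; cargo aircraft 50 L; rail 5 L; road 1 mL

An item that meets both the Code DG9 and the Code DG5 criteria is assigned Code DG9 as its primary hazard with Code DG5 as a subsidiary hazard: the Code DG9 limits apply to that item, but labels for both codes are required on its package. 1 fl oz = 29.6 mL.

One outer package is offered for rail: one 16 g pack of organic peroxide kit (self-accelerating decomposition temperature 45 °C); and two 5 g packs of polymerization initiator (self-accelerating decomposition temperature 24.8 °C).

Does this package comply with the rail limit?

No

With self-accelerating decomposition temperature 45 °C (≤ 50 °C), the organic peroxide kit falls in Code DG6.
Polymerization initiator: self-accelerating decomposition temperature 24.8 °C ≤ 50 °C → Code DG6 (Self-Reactive).
Total Code DG6: 16 g + (two 5 g packs = 10 g) = 26 g.
26 g exceeds the rail limit of 20 g for Code DG6.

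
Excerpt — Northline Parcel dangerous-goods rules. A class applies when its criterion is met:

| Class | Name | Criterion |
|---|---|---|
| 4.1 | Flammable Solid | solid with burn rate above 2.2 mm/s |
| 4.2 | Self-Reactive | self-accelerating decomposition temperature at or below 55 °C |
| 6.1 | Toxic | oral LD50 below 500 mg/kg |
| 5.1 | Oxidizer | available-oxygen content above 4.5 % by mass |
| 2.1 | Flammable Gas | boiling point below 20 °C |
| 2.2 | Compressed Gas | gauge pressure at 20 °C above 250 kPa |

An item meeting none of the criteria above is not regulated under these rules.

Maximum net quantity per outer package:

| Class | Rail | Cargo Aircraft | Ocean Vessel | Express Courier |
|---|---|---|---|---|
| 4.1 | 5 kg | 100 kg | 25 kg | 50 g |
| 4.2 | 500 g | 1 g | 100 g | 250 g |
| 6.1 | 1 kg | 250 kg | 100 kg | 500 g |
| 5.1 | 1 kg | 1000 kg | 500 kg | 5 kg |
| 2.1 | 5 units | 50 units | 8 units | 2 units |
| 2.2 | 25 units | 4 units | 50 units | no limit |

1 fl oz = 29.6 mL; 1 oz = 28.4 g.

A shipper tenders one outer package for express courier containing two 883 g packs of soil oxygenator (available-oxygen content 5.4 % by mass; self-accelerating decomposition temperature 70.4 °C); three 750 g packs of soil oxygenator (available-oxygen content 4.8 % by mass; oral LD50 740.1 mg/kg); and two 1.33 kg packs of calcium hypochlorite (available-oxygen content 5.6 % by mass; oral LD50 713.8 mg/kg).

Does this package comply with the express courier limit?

No

With available-oxygen content 5.4 % by mass (> 4.5 % by mass), the soil oxygenator falls in Class 5.1.
The soil oxygenator has available-oxygen content 4.8 % by mass, which is > 4.5 % by mass, so it is Class 5.1 (Oxidizer).
The calcium hypochlorite has available-oxygen content 5.6 % by mass, which is > 4.5 % by mass, so it is Class 5.1 (Oxidizer).
Class 5.1 net quantity: (two 883 g packs = 1.766 kg) + (three 750 g packs = 2.25 kg) + (two 1.33 kg packs = 2.66 kg) = 6.676 kg.
6.676 kg > 5 kg (express courier limit, Class 5.1) — over the limit.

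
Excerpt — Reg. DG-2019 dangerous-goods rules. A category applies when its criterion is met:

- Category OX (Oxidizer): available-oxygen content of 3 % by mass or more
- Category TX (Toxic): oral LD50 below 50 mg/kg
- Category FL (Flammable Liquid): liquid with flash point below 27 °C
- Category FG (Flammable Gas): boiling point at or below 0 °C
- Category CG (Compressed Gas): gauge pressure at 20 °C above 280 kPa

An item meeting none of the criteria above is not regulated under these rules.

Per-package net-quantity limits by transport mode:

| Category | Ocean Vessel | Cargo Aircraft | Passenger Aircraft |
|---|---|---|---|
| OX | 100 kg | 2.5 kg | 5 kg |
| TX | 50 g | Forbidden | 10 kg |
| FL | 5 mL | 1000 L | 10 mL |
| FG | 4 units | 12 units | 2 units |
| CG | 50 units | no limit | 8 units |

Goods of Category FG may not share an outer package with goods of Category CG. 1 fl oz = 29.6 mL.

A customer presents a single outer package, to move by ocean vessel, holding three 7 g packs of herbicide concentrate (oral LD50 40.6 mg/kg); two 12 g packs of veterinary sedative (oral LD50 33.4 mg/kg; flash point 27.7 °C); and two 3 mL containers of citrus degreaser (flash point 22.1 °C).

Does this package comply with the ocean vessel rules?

The herbicide concentrate has oral LD50 40.6 mg/kg, which is < 50 mg/kg, so it is Category TX (Toxic).
The veterinary sedative has oral LD50 33.4 mg/kg, which is < 50 mg/kg, so it is Category TX (Toxic).
Flash point 22.1 °C meets the Category FL criterion (Flammable Liquid), so the citrus degreaser is Category FL.
Category TX net quantity: (three 7 g packs = 21 g) + (two 12 g packs = 24 g) = 45 g.
45 g ≤ 50 g (ocean vessel limit, Category TX) — within limit.
Category FL quantity: two 3 mL containers = 6 mL.
6 mL > 5 mL (ocean vessel limit, Category FL) — over the limit.
The segregation rule (Category FG with Category CG) does not apply to Category TX with Category FL.

No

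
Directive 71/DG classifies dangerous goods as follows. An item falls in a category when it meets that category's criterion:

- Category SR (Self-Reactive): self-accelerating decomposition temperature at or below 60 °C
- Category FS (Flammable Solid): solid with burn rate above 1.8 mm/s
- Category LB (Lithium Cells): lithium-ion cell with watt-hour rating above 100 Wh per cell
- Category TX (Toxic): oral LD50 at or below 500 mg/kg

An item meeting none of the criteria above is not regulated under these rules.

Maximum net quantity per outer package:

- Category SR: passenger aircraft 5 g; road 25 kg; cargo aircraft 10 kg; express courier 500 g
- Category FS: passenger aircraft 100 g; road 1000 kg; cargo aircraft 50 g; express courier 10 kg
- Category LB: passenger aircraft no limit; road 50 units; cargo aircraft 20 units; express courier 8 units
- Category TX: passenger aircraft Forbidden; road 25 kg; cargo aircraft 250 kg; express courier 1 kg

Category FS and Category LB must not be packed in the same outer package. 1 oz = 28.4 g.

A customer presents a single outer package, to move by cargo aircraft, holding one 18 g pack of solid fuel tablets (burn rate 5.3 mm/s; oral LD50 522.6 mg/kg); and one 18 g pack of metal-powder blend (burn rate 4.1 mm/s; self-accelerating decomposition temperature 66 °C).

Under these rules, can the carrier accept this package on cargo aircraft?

Yes

The solid fuel tablets have burn rate 5.3 mm/s, which is > 1.8 mm/s, so they are Category FS (Flammable Solid).
The metal-powder blend has burn rate 4.1 mm/s, which is > 1.8 mm/s, so it is Category FS (Flammable Solid).
Total Category FS: 18 g + 18 g = 36 g.
36 g is within the cargo aircraft limit of 50 g for Category FS.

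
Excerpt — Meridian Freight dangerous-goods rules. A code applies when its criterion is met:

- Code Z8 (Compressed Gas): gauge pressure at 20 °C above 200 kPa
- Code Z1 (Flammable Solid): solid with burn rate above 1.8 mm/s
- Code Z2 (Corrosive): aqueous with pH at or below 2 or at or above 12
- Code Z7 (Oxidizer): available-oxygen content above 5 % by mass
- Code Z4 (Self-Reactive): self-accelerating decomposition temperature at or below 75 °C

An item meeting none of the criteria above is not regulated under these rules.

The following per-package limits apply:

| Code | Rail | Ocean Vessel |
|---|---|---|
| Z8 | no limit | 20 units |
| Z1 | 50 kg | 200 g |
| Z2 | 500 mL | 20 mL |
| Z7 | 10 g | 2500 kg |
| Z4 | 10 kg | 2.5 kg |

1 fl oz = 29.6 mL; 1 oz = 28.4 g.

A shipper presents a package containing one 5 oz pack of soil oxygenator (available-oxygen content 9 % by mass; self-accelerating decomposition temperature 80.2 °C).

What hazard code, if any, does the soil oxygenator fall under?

Code Z7

With available-oxygen content 9 % by mass (> 5 % by mass), the soil oxygenator falls in Code Z7.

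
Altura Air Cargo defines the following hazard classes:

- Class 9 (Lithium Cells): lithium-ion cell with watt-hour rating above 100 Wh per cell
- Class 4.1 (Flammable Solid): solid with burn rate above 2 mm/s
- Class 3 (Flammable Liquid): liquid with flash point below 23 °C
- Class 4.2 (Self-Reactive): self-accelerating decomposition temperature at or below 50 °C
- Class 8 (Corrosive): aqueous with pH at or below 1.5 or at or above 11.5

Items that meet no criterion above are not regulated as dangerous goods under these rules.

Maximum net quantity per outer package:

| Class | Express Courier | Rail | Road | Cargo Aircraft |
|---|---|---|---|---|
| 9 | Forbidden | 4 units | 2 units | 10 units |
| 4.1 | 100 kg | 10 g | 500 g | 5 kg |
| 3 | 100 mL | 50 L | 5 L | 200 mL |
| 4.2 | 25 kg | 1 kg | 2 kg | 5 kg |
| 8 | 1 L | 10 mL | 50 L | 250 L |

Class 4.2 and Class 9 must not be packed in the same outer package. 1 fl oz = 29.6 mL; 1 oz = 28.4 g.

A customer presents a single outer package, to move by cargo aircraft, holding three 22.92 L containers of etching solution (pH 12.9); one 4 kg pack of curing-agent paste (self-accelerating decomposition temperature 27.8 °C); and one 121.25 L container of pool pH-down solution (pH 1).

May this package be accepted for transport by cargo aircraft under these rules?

Yes

With pH 12.9 (≥ 11.5), the etching solution falls in Class 8.
Self-accelerating decomposition temperature 27.8 °C meets the Class 4.2 criterion (Self-Reactive), so the curing-agent paste is Class 4.2.
pH 1 meets the Class 8 criterion (Corrosive), so the pool pH-down solution is Class 8.
Class 4.2 quantity: 4 kg.
4 kg ≤ 5 kg (cargo aircraft limit, Class 4.2) — within limit.
Class 8 net quantity: (three 22.92 L containers = 68.76 L) + 121.25 L = 190.01 L.
That is within the Class 8 cargo aircraft limit of 250 L.
The segregation rule (Class 4.2 with Class 9) does not apply to Class 4.2 with Class 8.
Every hazard class is within its cargo aircraft limit and no segregation rule is violated.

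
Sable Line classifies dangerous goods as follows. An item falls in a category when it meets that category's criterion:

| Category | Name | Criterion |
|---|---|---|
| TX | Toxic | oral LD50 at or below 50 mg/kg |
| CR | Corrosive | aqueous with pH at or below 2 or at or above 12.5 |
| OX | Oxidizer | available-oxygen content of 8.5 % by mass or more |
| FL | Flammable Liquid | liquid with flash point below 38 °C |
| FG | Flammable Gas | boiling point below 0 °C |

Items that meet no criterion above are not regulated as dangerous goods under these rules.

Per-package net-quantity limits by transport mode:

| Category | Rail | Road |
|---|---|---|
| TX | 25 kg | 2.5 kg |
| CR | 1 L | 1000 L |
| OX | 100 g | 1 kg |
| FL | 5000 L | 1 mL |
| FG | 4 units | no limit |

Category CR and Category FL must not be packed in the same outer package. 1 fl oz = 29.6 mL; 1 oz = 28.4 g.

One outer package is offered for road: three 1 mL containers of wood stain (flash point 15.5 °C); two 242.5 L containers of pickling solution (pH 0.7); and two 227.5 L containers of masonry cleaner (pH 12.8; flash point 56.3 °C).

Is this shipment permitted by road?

No

Wood stain: flash point 15.5 °C < 38 °C → Category FL (Flammable Liquid).
pH 0.7 meets the Category CR criterion (Corrosive), so the pickling solution is Category CR.
Masonry cleaner: pH 12.8 ≥ 12.5 → Category CR (Corrosive).
Total Category CR: (two 242.5 L containers = 485 L) + (two 227.5 L containers = 455 L) = 940 L.
That is within the Category CR road limit of 1000 L.
Category FL quantity: three 1 mL containers = 3 mL.
That exceeds the Category FL road limit of 1 mL.
Category CR and Category FL may not share an outer package.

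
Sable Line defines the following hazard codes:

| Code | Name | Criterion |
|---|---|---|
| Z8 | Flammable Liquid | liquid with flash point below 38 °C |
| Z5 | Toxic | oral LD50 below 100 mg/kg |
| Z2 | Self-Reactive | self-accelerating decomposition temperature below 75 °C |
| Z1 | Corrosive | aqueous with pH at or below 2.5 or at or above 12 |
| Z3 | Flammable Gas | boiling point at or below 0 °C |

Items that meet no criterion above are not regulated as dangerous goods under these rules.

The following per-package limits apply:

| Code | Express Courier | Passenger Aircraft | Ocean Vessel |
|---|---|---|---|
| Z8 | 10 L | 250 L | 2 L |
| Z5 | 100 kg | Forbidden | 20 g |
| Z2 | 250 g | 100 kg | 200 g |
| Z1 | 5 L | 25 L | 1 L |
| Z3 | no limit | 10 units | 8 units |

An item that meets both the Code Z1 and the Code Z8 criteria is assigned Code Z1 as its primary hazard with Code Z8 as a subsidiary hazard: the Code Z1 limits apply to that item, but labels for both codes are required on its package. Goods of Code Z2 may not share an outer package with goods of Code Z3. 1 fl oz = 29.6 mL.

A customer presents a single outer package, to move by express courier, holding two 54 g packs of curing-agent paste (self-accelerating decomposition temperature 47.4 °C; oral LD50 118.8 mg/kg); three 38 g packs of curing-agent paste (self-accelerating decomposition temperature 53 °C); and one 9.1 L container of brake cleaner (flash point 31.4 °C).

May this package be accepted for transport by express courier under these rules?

Curing-agent paste: self-accelerating decomposition temperature 47.4 °C < 75 °C → Code Z2 (Self-Reactive).
Self-accelerating decomposition temperature 53 °C meets the Code Z2 criterion (Self-Reactive), so the curing-agent paste is Code Z2.
With flash point 31.4 °C (< 38 °C), the brake cleaner falls in Code Z8.
Code Z2 net quantity: (two 54 g packs = 108 g) + (three 38 g packs = 114 g) = 222 g.
222 g ≤ 250 g (express courier limit, Code Z2) — within limit.
Code Z8 quantity: 9.1 L.
That is within the Code Z8 express courier limit of 10 L.
The segregation rule (Code Z2 with Code Z3) does not apply to Code Z2 with Code Z8.
Every hazard code is within its express courier limit and no segregation rule is violated.

Yes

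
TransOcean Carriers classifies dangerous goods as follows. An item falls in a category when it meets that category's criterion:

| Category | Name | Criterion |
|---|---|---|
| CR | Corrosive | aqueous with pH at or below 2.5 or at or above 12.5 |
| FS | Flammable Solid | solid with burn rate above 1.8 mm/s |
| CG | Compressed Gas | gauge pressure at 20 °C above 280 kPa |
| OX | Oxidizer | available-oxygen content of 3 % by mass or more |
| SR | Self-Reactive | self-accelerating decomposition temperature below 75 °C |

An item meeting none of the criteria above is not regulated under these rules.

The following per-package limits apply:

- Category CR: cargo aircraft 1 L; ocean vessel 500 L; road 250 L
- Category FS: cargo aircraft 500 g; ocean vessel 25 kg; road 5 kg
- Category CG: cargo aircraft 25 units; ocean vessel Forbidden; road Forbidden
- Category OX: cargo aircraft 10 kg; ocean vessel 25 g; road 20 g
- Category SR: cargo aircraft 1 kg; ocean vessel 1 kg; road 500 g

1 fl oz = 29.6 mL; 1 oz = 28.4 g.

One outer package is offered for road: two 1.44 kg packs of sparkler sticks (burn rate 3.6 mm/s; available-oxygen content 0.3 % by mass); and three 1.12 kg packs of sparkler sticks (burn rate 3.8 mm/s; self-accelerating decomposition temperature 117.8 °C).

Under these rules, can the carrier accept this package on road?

Sparkler sticks: burn rate 3.6 mm/s > 1.8 mm/s → Category FS (Flammable Solid).
With burn rate 3.8 mm/s (> 1.8 mm/s), the sparkler sticks fall in Category FS.
Total Category FS: (two 1.44 kg packs = 2.88 kg) + (three 1.12 kg packs = 3.36 kg) = 6.24 kg.
6.24 kg exceeds the road limit of 5 kg for Category FS.

No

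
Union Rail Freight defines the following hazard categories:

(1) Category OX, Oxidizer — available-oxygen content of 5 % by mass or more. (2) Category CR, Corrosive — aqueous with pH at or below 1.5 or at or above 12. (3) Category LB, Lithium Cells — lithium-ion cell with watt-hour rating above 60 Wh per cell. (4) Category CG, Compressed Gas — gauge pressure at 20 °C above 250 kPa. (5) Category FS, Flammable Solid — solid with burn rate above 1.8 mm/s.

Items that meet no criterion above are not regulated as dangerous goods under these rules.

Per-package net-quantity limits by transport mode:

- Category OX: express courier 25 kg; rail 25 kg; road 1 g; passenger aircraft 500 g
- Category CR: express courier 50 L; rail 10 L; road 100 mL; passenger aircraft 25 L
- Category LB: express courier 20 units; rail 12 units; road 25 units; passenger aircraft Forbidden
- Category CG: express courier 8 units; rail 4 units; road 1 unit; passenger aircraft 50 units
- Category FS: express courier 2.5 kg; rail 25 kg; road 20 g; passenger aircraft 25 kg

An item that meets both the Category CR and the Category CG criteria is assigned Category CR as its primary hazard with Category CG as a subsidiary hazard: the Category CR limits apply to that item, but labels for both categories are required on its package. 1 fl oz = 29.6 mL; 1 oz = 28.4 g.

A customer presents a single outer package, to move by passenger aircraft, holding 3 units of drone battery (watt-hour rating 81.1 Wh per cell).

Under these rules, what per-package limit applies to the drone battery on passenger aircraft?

Forbidden

Watt-hour rating 81.1 Wh per cell meets the Category LB criterion (Lithium Cells), so the drone battery is Category LB.
The passenger aircraft limit for Category LB is Forbidden.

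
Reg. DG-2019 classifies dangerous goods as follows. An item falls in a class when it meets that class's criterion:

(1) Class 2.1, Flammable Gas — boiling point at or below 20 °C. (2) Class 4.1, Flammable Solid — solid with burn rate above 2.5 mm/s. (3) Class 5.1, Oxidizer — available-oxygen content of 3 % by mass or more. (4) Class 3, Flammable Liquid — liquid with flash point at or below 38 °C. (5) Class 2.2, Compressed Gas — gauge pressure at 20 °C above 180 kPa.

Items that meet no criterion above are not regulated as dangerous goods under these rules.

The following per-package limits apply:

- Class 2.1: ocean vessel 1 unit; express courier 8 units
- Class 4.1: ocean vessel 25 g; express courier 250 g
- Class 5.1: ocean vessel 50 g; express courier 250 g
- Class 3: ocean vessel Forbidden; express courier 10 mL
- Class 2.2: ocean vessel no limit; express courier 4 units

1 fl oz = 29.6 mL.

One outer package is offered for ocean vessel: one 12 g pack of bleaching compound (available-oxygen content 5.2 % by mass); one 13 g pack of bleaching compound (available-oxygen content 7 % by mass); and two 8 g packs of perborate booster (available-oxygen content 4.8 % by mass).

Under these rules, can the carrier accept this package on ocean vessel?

The bleaching compound has available-oxygen content 5.2 % by mass, which is ≥ 3 % by mass, so it is Class 5.1 (Oxidizer).
With available-oxygen content 7 % by mass (≥ 3 % by mass), the bleaching compound falls in Class 5.1.
The perborate booster has available-oxygen content 4.8 % by mass, which is ≥ 3 % by mass, so it is Class 5.1 (Oxidizer).
Class 5.1 net quantity: 12 g + 13 g + (two 8 g packs = 16 g) = 41 g.
41 g is within the ocean vessel limit of 50 g for Class 5.1.

Yes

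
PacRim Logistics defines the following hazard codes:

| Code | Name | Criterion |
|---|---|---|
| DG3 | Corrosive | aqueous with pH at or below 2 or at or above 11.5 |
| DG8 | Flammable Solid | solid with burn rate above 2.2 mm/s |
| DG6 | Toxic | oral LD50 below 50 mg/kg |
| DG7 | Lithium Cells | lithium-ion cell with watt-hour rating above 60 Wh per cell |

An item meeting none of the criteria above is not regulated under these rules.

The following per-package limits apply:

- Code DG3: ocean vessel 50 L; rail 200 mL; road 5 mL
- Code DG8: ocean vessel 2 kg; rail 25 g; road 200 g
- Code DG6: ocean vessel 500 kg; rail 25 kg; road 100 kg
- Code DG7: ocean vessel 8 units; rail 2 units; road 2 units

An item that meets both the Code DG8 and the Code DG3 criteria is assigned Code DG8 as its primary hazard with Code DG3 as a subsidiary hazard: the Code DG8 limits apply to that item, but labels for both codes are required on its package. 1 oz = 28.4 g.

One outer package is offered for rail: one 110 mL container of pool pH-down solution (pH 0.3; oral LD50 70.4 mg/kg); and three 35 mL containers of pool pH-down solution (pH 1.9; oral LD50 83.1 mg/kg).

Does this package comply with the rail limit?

No

The pool pH-down solution has pH 0.3, which is ≤ 2, so it is Code DG3 (Corrosive).
Pool pH-down solution: pH 1.9 ≤ 2 → Code DG3 (Corrosive).
Total Code DG3: 110 mL + (three 35 mL containers = 105 mL) = 215 mL.
215 mL > 200 mL (rail limit, Code DG3) — over the limit.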